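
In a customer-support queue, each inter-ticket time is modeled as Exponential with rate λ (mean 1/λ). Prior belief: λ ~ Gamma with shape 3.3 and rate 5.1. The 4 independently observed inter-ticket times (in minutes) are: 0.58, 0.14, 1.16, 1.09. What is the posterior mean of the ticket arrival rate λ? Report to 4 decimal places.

0.9046

With a Gamma(shape α, rate β) prior on the exponential rate λ, the posterior after n observations with total T = Σxᵢ is Gamma(α+n, β+T).
Sum of observations T = 2.97 minutes; n = 4.
Posterior: Gamma(3.3+4, 5.1+2.97) = Gamma(7.3, 8.07).
Posterior mean of λ = α/β = 7.3/8.07 = 0.9046.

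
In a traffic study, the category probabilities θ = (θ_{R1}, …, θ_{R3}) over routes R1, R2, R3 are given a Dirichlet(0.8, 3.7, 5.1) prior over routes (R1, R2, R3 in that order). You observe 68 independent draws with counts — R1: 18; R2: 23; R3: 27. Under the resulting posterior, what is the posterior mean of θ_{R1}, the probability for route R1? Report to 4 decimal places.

The Dirichlet prior is conjugate to the Multinomial likelihood: each posterior αⱼ = prior αⱼ + observed count nⱼ.
Posterior concentration: (18.8, 26.7, 32.1), total = 77.6.
E[θ_{R1}|data] = α_{R1}/Σα = 18.8/77.6 = 0.2423.

0.2423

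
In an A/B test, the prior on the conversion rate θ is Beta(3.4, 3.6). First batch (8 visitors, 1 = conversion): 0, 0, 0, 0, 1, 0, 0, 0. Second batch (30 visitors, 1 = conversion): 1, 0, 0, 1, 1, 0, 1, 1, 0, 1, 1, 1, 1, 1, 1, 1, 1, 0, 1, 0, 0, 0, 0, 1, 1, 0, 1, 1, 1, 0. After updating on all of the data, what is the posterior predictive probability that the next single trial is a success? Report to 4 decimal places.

The Beta prior is conjugate to a Binomial/Bernoulli likelihood; the update adds successes to α and failures to β.
After batch 1: Beta(3.4+1, 3.6+7) = Beta(4.4, 10.6).
After batch 2: Beta(4.4+19, 10.6+11) = Beta(23.4, 21.6).
For a single future Bernoulli trial, P(success | data) = α/(α+β) = 0.5200.

0.5200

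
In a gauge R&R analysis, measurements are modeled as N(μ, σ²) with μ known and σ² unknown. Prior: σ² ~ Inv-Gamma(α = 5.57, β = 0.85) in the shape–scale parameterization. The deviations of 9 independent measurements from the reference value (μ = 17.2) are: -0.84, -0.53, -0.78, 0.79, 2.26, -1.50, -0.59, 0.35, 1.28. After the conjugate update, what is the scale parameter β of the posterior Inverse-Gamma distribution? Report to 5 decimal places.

With known mean μ and an Inverse-Gamma(α, β) prior on σ², the Normal likelihood is conjugate: posterior is Inv-Gamma(α + n/2, β + Σ(xᵢ−μ)²/2).
Σ(xᵢ−μ)² = (-0.84)² + (-0.53)² + (-0.78)² + (0.79)² + (2.26)² + (-1.50)² + (-0.59)² + (0.35)² + (1.28)² = 11.6856.
Posterior: Inv-Gamma(5.57 + 9/2, 0.85 + 11.6856/2) = Inv-Gamma(10.07, 6.69280).
Posterior β = 6.69280.

6.69280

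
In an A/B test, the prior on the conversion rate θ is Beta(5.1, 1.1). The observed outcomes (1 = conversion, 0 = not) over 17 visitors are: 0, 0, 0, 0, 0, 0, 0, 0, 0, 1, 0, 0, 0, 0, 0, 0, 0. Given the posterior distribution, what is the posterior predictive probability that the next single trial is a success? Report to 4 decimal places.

0.2629

The Beta prior is conjugate to a Binomial/Bernoulli likelihood; the update adds successes to α and failures to β.
Posterior: Beta(α+k, β+n−k) = Beta(5.1+1, 1.1+16) = Beta(6.1, 17.1).
For a single future Bernoulli trial, P(success | data) = α/(α+β) = 0.2629.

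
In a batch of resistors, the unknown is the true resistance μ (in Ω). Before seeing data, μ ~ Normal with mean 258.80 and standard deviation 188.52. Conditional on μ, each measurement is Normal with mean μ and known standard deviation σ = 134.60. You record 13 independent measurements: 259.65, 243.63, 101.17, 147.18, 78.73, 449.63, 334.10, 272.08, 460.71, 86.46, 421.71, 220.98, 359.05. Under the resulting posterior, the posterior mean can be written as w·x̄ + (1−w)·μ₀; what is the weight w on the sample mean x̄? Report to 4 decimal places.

For Normal data with known variance σ², a Normal(μ₀, σ₀²) prior on μ is conjugate. Posterior precision = 1/σ₀² + n/σ²; posterior mean is the precision-weighted average of μ₀ and x̄.
σ₀² = 188.52² = 35539.7904, σ² = 134.60² = 18117.16. Prior precision 1/σ₀² = 1/35539.7904; data precision n/σ² = 13/18117.16.
w = (n/σ²)/(1/σ₀² + n/σ²) = n·σ₀²/(σ² + n·σ₀²) = 13·35539.7904/(18117.16 + 13·35539.7904) = 462017.2752/480134.4352 = 0.9623.

0.9623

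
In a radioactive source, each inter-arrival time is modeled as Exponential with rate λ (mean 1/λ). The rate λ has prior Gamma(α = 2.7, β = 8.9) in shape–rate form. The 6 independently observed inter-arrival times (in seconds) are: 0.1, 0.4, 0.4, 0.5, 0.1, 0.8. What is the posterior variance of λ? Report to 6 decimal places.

With a Gamma(shape α, rate β) prior on the exponential rate λ, the posterior after n observations with total T = Σxᵢ is Gamma(α+n, β+T).
Sum of observations T = 2.3 seconds; n = 6.
Posterior: Gamma(2.7+6, 8.9+2.3) = Gamma(8.7, 11.2).
Var = α/β² = 0.069356.

0.069356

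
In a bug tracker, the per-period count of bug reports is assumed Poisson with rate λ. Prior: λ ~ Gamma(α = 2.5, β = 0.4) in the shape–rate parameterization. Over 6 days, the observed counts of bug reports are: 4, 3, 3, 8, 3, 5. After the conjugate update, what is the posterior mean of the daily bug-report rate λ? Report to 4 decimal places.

With a Gamma(shape α, rate β) prior, the Poisson likelihood is conjugate: the posterior is Gamma(α + ΣXᵢ, β + n).
Sum of counts S = 26 over n = 6 days.
Posterior: Gamma(α+S, β+n) = Gamma(2.5+26, 0.4+6) = Gamma(28.5, 6.4).
Posterior mean = α/β = 28.5/6.4 = 4.4531.

4.4531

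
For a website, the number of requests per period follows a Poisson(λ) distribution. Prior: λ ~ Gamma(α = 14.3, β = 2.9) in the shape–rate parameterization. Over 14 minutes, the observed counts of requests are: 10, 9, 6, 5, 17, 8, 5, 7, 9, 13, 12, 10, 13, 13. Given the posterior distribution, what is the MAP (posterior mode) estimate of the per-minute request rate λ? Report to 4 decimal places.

8.8935

With a Gamma(shape α, rate β) prior, the Poisson likelihood is conjugate: the posterior is Gamma(α + ΣXᵢ, β + n).
Sum of counts S = 137 over n = 14 minutes.
Posterior: Gamma(α+S, β+n) = Gamma(14.3+137, 2.9+14) = Gamma(151.3, 16.9).
Mode of Gamma(α,β) for α≥1 is (α−1)/β = 150.3/16.9 = 8.8935.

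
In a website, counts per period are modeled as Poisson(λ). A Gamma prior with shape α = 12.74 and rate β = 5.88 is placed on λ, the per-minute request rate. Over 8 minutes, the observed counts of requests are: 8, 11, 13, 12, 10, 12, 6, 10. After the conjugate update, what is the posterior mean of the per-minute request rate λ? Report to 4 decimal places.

With a Gamma(shape α, rate β) prior, the Poisson likelihood is conjugate: the posterior is Gamma(α + ΣXᵢ, β + n).
Sum of counts S = 82 over n = 8 minutes.
Posterior: Gamma(α+S, β+n) = Gamma(12.74+82, 5.88+8) = Gamma(94.74, 13.88).
Posterior mean = α/β = 94.74/13.88 = 6.8256.

6.8256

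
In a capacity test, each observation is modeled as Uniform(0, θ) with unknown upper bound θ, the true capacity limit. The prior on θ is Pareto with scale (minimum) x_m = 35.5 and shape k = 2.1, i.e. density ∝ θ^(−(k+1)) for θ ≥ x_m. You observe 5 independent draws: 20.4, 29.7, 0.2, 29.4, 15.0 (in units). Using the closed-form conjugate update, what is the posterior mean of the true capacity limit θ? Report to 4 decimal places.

41.3197

A Pareto(scale x_m, shape k) prior on the upper bound θ of Uniform(0, θ) is conjugate: posterior is Pareto(max(x_m, max xᵢ), k + n).
Sample maximum = 29.7; prior scale x_m = 35.5 → posterior scale = max = 35.5.
Posterior shape = 2.1 + 5 = 7.1.
E[θ|data] = k·x_m/(k−1) = 7.1·35.5/6.1 = 41.3197.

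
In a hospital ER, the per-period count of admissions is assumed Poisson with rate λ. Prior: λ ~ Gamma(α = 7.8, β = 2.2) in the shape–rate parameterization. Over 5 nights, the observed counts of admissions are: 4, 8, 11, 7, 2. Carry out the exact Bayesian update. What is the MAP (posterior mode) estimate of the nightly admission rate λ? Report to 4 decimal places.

With a Gamma(shape α, rate β) prior, the Poisson likelihood is conjugate: the posterior is Gamma(α + ΣXᵢ, β + n).
Sum of counts S = 32 over n = 5 nights.
Posterior: Gamma(α+S, β+n) = Gamma(7.8+32, 2.2+5) = Gamma(39.8, 7.2).
Mode of Gamma(α,β) for α≥1 is (α−1)/β = 38.8/7.2 = 5.3889.

5.3889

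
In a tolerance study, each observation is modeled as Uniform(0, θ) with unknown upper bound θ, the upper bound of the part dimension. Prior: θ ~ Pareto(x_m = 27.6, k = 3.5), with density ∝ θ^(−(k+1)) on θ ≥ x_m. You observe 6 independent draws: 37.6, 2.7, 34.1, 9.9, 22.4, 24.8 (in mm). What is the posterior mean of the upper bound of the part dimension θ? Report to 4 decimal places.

42.0235

A Pareto(scale x_m, shape k) prior on the upper bound θ of Uniform(0, θ) is conjugate: posterior is Pareto(max(x_m, max xᵢ), k + n).
Sample maximum = 37.6; prior scale x_m = 27.6 → posterior scale = max = 37.6.
Posterior shape = 3.5 + 6 = 9.5.
E[θ|data] = k·x_m/(k−1) = 9.5·37.6/8.5 = 42.0235.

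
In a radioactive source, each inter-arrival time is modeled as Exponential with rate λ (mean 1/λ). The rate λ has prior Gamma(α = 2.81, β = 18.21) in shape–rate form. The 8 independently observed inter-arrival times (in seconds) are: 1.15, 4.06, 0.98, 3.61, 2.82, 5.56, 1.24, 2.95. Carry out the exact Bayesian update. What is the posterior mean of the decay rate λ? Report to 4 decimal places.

With a Gamma(shape α, rate β) prior on the exponential rate λ, the posterior after n observations with total T = Σxᵢ is Gamma(α+n, β+T).
Sum of observations T = 22.37 seconds; n = 8.
Posterior: Gamma(2.81+8, 18.21+22.37) = Gamma(10.81, 40.58).
Posterior mean of λ = α/β = 10.81/40.58 = 0.2664.

0.2664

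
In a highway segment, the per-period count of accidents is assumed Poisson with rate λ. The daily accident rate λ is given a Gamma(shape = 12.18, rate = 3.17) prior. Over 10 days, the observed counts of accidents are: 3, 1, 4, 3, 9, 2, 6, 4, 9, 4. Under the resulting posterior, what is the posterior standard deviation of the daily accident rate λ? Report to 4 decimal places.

With a Gamma(shape α, rate β) prior, the Poisson likelihood is conjugate: the posterior is Gamma(α + ΣXᵢ, β + n).
Sum of counts S = 45 over n = 10 days.
Posterior: Gamma(α+S, β+n) = Gamma(12.18+45, 3.17+10) = Gamma(57.18, 13.17).
SD = √α/β = √57.18/13.17 = 0.5742.

0.5742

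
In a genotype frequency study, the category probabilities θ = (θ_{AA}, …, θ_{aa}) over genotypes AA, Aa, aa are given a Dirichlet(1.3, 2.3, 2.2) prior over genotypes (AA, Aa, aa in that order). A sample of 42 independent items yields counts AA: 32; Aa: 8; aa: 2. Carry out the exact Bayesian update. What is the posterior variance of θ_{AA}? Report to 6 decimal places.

0.004330

The Dirichlet prior is conjugate to the Multinomial likelihood: each posterior αⱼ = prior αⱼ + observed count nⱼ.
Posterior concentration: (33.3, 10.3, 4.2), total = 47.8.
Var[θ_j] = α_j(Σα−α_j)/((Σα)²(Σα+1)) = 33.3·14.5/(47.8²·48.8) = 0.004330.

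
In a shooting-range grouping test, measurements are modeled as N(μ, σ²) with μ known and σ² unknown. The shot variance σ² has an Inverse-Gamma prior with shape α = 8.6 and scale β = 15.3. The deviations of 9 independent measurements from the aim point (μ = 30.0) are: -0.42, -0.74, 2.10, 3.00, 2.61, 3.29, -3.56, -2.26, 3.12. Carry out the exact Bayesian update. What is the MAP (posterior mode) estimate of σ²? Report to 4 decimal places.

With known mean μ and an Inverse-Gamma(α, β) prior on σ², the Normal likelihood is conjugate: posterior is Inv-Gamma(α + n/2, β + Σ(xᵢ−μ)²/2).
Σ(xᵢ−μ)² = (-0.42)² + (-0.74)² + (2.10)² + (3.00)² + (2.61)² + (3.29)² + (-3.56)² + (-2.26)² + (3.12)² = 59.2858.
Posterior: Inv-Gamma(8.6 + 9/2, 15.3 + 59.2858/2) = Inv-Gamma(13.10, 44.94290).
Mode = β/(α+1) = 44.94290/14.10 = 3.1874.

3.1874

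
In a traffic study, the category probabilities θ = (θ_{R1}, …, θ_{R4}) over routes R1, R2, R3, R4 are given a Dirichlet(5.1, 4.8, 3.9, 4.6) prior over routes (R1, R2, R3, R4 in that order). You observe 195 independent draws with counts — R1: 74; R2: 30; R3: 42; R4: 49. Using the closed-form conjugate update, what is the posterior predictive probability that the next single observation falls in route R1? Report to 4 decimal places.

0.3707

The Dirichlet prior is conjugate to the Multinomial likelihood: each posterior αⱼ = prior αⱼ + observed count nⱼ.
Posterior concentration: (79.1, 34.8, 45.9, 53.6), total = 213.4.
P(next = R1 | data) = α_{R1}/Σα = 0.3707.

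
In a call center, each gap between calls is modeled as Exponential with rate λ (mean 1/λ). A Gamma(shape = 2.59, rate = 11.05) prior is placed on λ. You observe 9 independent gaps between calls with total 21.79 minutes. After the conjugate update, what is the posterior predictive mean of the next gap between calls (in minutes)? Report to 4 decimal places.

3.1010

With a Gamma(shape α, rate β) prior on the exponential rate λ, the posterior after n observations with total T = Σxᵢ is Gamma(α+n, β+T).
Posterior: Gamma(2.59+9, 11.05+21.79) = Gamma(11.59, 32.84).
The predictive distribution for the next observation is Lomax; its mean is β/(α−1) = 32.84/10.59 = 3.1010.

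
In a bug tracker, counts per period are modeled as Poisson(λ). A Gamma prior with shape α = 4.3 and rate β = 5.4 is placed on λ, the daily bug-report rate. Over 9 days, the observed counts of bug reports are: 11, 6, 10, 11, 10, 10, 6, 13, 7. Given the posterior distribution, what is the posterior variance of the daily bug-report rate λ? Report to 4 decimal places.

With a Gamma(shape α, rate β) prior, the Poisson likelihood is conjugate: the posterior is Gamma(α + ΣXᵢ, β + n).
Sum of counts S = 84 over n = 9 days.
Posterior: Gamma(α+S, β+n) = Gamma(4.3+84, 5.4+9) = Gamma(88.3, 14.4).
Var = α/β² = 88.3/14.4² = 0.4258.

0.4258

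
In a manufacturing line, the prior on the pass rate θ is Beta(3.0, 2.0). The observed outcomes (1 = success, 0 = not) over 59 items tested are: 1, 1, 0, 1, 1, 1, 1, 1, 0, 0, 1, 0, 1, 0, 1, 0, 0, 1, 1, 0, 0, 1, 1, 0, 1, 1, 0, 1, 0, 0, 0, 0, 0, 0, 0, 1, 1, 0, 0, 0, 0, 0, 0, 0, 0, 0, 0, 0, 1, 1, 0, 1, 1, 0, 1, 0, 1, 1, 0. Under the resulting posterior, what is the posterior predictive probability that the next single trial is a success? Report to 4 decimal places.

The Beta prior is conjugate to a Binomial/Bernoulli likelihood; the update adds successes to α and failures to β.
Posterior: Beta(α+k, β+n−k) = Beta(3.0+26, 2.0+33) = Beta(29.0, 35.0).
For a single future Bernoulli trial, P(success | data) = α/(α+β) = 0.4531.

0.4531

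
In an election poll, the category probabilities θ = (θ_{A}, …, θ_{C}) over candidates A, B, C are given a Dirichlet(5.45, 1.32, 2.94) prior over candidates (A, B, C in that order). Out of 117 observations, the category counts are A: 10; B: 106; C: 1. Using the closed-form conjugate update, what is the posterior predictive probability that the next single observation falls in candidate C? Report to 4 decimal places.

0.0311

The Dirichlet prior is conjugate to the Multinomial likelihood: each posterior αⱼ = prior αⱼ + observed count nⱼ.
Posterior concentration: (15.45, 107.32, 3.94), total = 126.71.
P(next = C | data) = α_{C}/Σα = 0.0311.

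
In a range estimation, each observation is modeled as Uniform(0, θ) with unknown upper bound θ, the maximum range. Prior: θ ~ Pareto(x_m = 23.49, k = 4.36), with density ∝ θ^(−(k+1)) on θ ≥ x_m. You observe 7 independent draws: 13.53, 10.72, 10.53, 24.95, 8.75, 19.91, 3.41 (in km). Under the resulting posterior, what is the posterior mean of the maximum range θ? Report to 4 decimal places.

27.3583

A Pareto(scale x_m, shape k) prior on the upper bound θ of Uniform(0, θ) is conjugate: posterior is Pareto(max(x_m, max xᵢ), k + n).
Sample maximum = 24.95; prior scale x_m = 23.49 → posterior scale = max = 24.95.
Posterior shape = 4.36 + 7 = 11.36.
E[θ|data] = k·x_m/(k−1) = 11.36·24.95/10.36 = 27.3583.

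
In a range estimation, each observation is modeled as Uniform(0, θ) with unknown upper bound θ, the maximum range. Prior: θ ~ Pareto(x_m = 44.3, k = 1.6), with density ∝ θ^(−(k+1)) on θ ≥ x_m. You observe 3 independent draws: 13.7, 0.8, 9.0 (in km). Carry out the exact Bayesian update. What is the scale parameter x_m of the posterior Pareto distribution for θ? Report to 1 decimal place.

44.3

A Pareto(scale x_m, shape k) prior on the upper bound θ of Uniform(0, θ) is conjugate: posterior is Pareto(max(x_m, max xᵢ), k + n).
Sample maximum = 13.7; prior scale x_m = 44.3 → posterior scale = max = 44.3.
Posterior shape = 1.6 + 3 = 4.6.
Posterior scale x_m = 44.3.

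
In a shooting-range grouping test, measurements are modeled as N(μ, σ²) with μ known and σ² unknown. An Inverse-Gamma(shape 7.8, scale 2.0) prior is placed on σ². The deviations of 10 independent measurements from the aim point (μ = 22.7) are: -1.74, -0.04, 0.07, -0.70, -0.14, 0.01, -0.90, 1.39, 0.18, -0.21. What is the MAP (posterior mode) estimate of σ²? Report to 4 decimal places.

0.3754

With known mean μ and an Inverse-Gamma(α, β) prior on σ², the Normal likelihood is conjugate: posterior is Inv-Gamma(α + n/2, β + Σ(xᵢ−μ)²/2).
Σ(xᵢ−μ)² = (-1.74)² + (-0.04)² + (0.07)² + (-0.70)² + (-0.14)² + (0.01)² + (-0.90)² + (1.39)² + (0.18)² + (-0.21)² = 6.3624.
Posterior: Inv-Gamma(7.8 + 10/2, 2.0 + 6.3624/2) = Inv-Gamma(12.80, 5.18120).
Mode = β/(α+1) = 5.18120/13.80 = 0.3754.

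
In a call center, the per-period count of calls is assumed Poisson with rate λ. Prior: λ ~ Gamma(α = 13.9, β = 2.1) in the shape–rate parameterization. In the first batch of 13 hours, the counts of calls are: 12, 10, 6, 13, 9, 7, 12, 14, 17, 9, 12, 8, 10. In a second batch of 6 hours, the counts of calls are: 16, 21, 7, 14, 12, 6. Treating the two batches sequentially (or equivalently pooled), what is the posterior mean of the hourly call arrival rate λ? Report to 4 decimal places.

With a Gamma(shape α, rate β) prior, the Poisson likelihood is conjugate: the posterior is Gamma(α + ΣXᵢ, β + n).
Batch 1: sum of counts S = 139 over n = 13 hours.
After batch 1: Gamma(α+S, β+n) = Gamma(13.9+139, 2.1+13) = Gamma(152.9, 15.1).
Batch 2: sum of counts S = 76 over n = 6 hours.
After batch 2: Gamma(α+S, β+n) = Gamma(152.9+76, 15.1+6) = Gamma(228.9, 21.1).
Posterior mean = α/β = 228.9/21.1 = 10.8483.

10.8483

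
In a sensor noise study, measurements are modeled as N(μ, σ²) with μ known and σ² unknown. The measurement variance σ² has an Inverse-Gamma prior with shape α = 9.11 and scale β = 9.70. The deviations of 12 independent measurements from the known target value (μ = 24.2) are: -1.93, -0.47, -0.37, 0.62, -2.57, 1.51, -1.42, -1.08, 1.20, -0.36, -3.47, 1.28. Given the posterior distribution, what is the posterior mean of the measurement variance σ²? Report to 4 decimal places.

With known mean μ and an Inverse-Gamma(α, β) prior on σ², the Normal likelihood is conjugate: posterior is Inv-Gamma(α + n/2, β + Σ(xᵢ−μ)²/2).
Σ(xᵢ−μ)² = (-1.93)² + (-0.47)² + (-0.37)² + (0.62)² + (-2.57)² + (1.51)² + (-1.42)² + (-1.08)² + (1.20)² + (-0.36)² + (-3.47)² + (1.28)² = 31.7838.
Posterior: Inv-Gamma(9.11 + 12/2, 9.70 + 31.7838/2) = Inv-Gamma(15.11, 25.59190).
E[σ²|data] = β/(α−1) = 25.59190/14.11 = 1.8137.

1.8137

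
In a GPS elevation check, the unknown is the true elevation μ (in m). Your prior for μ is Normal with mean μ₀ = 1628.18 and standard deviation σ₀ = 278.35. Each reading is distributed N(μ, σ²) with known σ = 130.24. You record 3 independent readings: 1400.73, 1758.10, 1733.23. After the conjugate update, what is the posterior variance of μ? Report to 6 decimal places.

For Normal data with known variance σ², a Normal(μ₀, σ₀²) prior on μ is conjugate. Posterior precision = 1/σ₀² + n/σ²; posterior mean is the precision-weighted average of μ₀ and x̄.
σ₀² = 278.35² = 77478.7225, σ² = 130.24² = 16962.4576; σ² + n·σ₀² = 16962.4576 + 3·77478.7225 = 249398.6251.
Posterior precision = 1/σ₀² + n/σ² = 1/77478.7225 + 3/16962.4576 = (σ² + n·σ₀²)/(σ₀²σ²) = 249398.6251/(77478.7225·16962.4576); posterior variance σₙ² = σ₀²σ²/(σ² + n·σ₀²) = 77478.7225·16962.4576/249398.6251 = 5269.594188.

5269.594188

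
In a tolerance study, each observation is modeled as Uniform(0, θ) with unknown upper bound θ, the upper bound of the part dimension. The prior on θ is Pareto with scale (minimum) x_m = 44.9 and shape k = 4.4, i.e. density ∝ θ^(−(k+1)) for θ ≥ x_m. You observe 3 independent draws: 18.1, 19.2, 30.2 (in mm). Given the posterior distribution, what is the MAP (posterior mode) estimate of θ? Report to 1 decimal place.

A Pareto(scale x_m, shape k) prior on the upper bound θ of Uniform(0, θ) is conjugate: posterior is Pareto(max(x_m, max xᵢ), k + n).
Sample maximum = 30.2; prior scale x_m = 44.9 → posterior scale = max = 44.9.
Posterior shape = 4.4 + 3 = 7.4.
The Pareto density is decreasing on [x_m, ∞), so the mode is x_m = 44.9.

44.9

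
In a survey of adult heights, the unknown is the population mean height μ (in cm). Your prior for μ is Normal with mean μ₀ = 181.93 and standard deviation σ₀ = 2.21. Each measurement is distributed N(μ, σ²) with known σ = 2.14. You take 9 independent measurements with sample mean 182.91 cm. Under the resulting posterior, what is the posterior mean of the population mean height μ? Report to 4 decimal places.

For Normal data with known variance σ², a Normal(μ₀, σ₀²) prior on μ is conjugate. Posterior precision = 1/σ₀² + n/σ²; posterior mean is the precision-weighted average of μ₀ and x̄.
n·x̄ = 9·182.91 = 1646.19.
σ₀² = 2.21² = 4.8841, σ² = 2.14² = 4.5796; σ² + n·σ₀² = 4.5796 + 9·4.8841 = 48.5365.
Posterior mean = (μ₀/σ₀² + n·x̄/σ²)/(1/σ₀² + n/σ²) = (σ²·μ₀ + σ₀²·n·x̄)/(σ² + n·σ₀²) = (4.5796·181.93 + 4.8841·1646.19)/48.5365 = 8873.323207/48.5365 = 182.8175.

182.8175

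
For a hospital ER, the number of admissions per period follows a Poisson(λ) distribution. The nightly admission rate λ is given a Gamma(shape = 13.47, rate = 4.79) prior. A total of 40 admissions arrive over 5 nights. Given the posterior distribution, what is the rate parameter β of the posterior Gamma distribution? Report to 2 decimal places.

With a Gamma(shape α, rate β) prior, the Poisson likelihood is conjugate: the posterior is Gamma(α + ΣXᵢ, β + n).
Posterior: Gamma(α+S, β+n) = Gamma(13.47+40, 4.79+5) = Gamma(53.47, 9.79).
Posterior β = 9.79.

9.79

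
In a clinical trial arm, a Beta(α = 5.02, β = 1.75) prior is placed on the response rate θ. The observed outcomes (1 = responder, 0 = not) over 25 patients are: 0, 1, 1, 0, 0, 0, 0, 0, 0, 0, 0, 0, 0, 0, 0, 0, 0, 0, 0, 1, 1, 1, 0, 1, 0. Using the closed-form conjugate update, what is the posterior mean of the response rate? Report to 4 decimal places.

0.3469

The Beta prior is conjugate to a Binomial/Bernoulli likelihood; the update adds successes to α and failures to β.
Posterior: Beta(α+k, β+n−k) = Beta(5.02+6, 1.75+19) = Beta(11.02, 20.75).
Posterior mean = α/(α+β) = 11.02/31.77 = 0.3469.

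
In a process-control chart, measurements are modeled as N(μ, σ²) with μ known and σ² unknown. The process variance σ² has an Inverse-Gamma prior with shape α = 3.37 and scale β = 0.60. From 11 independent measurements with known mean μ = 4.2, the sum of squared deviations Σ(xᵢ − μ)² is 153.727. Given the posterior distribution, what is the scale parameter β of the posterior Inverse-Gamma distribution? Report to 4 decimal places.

With known mean μ and an Inverse-Gamma(α, β) prior on σ², the Normal likelihood is conjugate: posterior is Inv-Gamma(α + n/2, β + Σ(xᵢ−μ)²/2).
Posterior: Inv-Gamma(3.37 + 11/2, 0.60 + 153.727/2) = Inv-Gamma(8.87, 77.4635).
Posterior β = 77.4635.

77.4635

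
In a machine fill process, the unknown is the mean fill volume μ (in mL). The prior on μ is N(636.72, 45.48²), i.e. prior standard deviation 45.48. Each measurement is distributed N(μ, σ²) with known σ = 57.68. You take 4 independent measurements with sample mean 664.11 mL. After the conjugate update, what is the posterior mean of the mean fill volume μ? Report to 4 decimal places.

For Normal data with known variance σ², a Normal(μ₀, σ₀²) prior on μ is conjugate. Posterior precision = 1/σ₀² + n/σ²; posterior mean is the precision-weighted average of μ₀ and x̄.
n·x̄ = 4·664.11 = 2656.44.
σ₀² = 45.48² = 2068.4304, σ² = 57.68² = 3326.9824; σ² + n·σ₀² = 3326.9824 + 4·2068.4304 = 11600.704.
Posterior mean = (μ₀/σ₀² + n·x̄/σ²)/(1/σ₀² + n/σ²) = (σ²·μ₀ + σ₀²·n·x̄)/(σ² + n·σ₀²) = (3326.9824·636.72 + 2068.4304·2656.44)/11600.704 = 7613017.485504/11600.704 = 656.2548.

656.2548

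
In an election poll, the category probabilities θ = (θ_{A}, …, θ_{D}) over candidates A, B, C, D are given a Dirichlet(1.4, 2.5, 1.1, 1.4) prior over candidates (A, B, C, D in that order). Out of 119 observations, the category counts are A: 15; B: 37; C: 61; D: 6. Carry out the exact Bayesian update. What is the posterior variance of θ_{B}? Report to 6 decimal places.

0.001707

The Dirichlet prior is conjugate to the Multinomial likelihood: each posterior αⱼ = prior αⱼ + observed count nⱼ.
Posterior concentration: (16.4, 39.5, 62.1, 7.4), total = 125.4.
Var[θ_j] = α_j(Σα−α_j)/((Σα)²(Σα+1)) = 39.5·85.9/(125.4²·126.4) = 0.001707.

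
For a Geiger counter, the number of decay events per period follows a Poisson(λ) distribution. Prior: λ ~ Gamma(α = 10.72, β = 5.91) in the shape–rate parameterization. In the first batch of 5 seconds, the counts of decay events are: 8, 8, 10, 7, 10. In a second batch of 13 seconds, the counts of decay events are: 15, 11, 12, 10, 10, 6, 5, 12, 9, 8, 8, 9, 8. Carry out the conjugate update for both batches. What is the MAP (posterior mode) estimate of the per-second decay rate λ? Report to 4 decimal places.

With a Gamma(shape α, rate β) prior, the Poisson likelihood is conjugate: the posterior is Gamma(α + ΣXᵢ, β + n).
Batch 1: sum of counts S = 43 over n = 5 seconds.
After batch 1: Gamma(α+S, β+n) = Gamma(10.72+43, 5.91+5) = Gamma(53.72, 10.91).
Batch 2: sum of counts S = 123 over n = 13 seconds.
After batch 2: Gamma(α+S, β+n) = Gamma(53.72+123, 10.91+13) = Gamma(176.72, 23.91).
Mode of Gamma(α,β) for α≥1 is (α−1)/β = 175.72/23.91 = 7.3492.

7.3492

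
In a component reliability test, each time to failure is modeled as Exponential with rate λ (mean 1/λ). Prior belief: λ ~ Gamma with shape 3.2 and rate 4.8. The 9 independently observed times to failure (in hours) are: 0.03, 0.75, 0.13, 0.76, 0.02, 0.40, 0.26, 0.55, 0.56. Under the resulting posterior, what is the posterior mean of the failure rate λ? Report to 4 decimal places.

With a Gamma(shape α, rate β) prior on the exponential rate λ, the posterior after n observations with total T = Σxᵢ is Gamma(α+n, β+T).
Sum of observations T = 3.46 hours; n = 9.
Posterior: Gamma(3.2+9, 4.8+3.46) = Gamma(12.2, 8.26).
Posterior mean of λ = α/β = 12.2/8.26 = 1.4770.

1.4770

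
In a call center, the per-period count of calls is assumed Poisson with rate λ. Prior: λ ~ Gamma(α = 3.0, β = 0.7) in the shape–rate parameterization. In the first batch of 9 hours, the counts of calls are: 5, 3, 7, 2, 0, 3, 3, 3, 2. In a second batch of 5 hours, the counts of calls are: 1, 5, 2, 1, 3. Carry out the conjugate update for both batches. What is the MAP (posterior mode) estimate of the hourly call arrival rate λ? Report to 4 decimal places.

With a Gamma(shape α, rate β) prior, the Poisson likelihood is conjugate: the posterior is Gamma(α + ΣXᵢ, β + n).
Batch 1: sum of counts S = 28 over n = 9 hours.
After batch 1: Gamma(α+S, β+n) = Gamma(3.0+28, 0.7+9) = Gamma(31.0, 9.7).
Batch 2: sum of counts S = 12 over n = 5 hours.
After batch 2: Gamma(α+S, β+n) = Gamma(31.0+12, 9.7+5) = Gamma(43.0, 14.7).
Mode of Gamma(α,β) for α≥1 is (α−1)/β = 42.0/14.7 = 2.8571.

2.8571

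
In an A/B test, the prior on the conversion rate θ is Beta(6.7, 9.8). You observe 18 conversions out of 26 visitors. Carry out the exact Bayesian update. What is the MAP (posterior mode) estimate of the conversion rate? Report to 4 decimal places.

The Beta prior is conjugate to a Binomial/Bernoulli likelihood; the update adds successes to α and failures to β.
Posterior: Beta(α+k, β+n−k) = Beta(6.7+18, 9.8+8) = Beta(24.7, 17.8).
Mode of Beta(a,b) for a,b>1 is (a−1)/(a+b−2) = 23.7/40.5 = 0.5852.

0.5852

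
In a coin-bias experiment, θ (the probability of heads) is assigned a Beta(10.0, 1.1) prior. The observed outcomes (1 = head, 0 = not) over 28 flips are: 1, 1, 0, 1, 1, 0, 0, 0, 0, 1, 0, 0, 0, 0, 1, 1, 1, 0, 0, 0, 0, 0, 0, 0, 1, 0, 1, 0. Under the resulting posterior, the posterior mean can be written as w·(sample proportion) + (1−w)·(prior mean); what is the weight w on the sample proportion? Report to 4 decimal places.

The Beta prior is conjugate to a Binomial/Bernoulli likelihood; the update adds successes to α and failures to β.
Posterior mean = (α₀+k)/(α₀+β₀+n) = [n/(α₀+β₀+n)]·(k/n) + [(α₀+β₀)/(α₀+β₀+n)]·α₀/(α₀+β₀), so only n and the prior enter the weight.
The weight on the data is w = n/(α₀+β₀+n) = 28/(10.0+1.1+28) = 28/39.1 = 0.7161.

0.7161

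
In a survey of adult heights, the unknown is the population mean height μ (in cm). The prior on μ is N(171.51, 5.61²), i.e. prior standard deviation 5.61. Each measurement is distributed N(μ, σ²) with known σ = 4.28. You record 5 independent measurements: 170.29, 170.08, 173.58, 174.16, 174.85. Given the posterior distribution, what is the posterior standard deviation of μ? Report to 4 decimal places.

For Normal data with known variance σ², a Normal(μ₀, σ₀²) prior on μ is conjugate. Posterior precision = 1/σ₀² + n/σ²; posterior mean is the precision-weighted average of μ₀ and x̄.
σ₀² = 5.61² = 31.4721, σ² = 4.28² = 18.3184; σ² + n·σ₀² = 18.3184 + 5·31.4721 = 175.6789.
Posterior precision = 1/σ₀² + n/σ² = 1/31.4721 + 5/18.3184 = (σ² + n·σ₀²)/(σ₀²σ²) = 175.6789/(31.4721·18.3184); posterior variance σₙ² = σ₀²σ²/(σ² + n·σ₀²) = 31.4721·18.3184/175.6789 = 3.281661.
Posterior SD = √σₙ² = √(31.4721·18.3184/175.6789) = 1.8115.

1.8115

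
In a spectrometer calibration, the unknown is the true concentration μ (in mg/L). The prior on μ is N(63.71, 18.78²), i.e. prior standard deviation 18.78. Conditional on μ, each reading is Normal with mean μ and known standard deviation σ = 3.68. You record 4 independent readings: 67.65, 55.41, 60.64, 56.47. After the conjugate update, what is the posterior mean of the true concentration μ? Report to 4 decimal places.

For Normal data with known variance σ², a Normal(μ₀, σ₀²) prior on μ is conjugate. Posterior precision = 1/σ₀² + n/σ²; posterior mean is the precision-weighted average of μ₀ and x̄.
Σxᵢ = 67.65 + 55.41 + 60.64 + 56.47 = 240.17, so n·x̄ = 240.17.
σ₀² = 18.78² = 352.6884, σ² = 3.68² = 13.5424; σ² + n·σ₀² = 13.5424 + 4·352.6884 = 1424.296.
Posterior mean = (μ₀/σ₀² + n·x̄/σ²)/(1/σ₀² + n/σ²) = (σ²·μ₀ + σ₀²·n·x̄)/(σ² + n·σ₀²) = (13.5424·63.71 + 352.6884·240.17)/1424.296 = 85567.959332/1424.296 = 60.0774.

60.0774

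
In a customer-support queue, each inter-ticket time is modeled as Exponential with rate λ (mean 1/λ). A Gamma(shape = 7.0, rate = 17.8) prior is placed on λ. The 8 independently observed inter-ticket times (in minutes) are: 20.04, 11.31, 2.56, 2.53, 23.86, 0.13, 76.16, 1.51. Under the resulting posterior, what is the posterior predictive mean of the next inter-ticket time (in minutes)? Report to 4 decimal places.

With a Gamma(shape α, rate β) prior on the exponential rate λ, the posterior after n observations with total T = Σxᵢ is Gamma(α+n, β+T).
Sum of observations T = 138.10 minutes; n = 8.
Posterior: Gamma(7.0+8, 17.8+138.10) = Gamma(15.0, 155.90).
The predictive distribution for the next observation is Lomax; its mean is β/(α−1) = 155.90/14.0 = 11.1357.

11.1357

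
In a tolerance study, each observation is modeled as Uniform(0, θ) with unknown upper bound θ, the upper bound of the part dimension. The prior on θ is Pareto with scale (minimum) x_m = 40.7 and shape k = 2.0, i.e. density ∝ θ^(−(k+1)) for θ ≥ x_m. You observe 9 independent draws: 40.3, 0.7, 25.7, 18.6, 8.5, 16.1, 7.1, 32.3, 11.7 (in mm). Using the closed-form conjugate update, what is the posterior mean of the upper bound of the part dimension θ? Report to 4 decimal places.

A Pareto(scale x_m, shape k) prior on the upper bound θ of Uniform(0, θ) is conjugate: posterior is Pareto(max(x_m, max xᵢ), k + n).
Sample maximum = 40.3; prior scale x_m = 40.7 → posterior scale = max = 40.7.
Posterior shape = 2.0 + 9 = 11.0.
E[θ|data] = k·x_m/(k−1) = 11.0·40.7/10.0 = 44.7700.

44.7700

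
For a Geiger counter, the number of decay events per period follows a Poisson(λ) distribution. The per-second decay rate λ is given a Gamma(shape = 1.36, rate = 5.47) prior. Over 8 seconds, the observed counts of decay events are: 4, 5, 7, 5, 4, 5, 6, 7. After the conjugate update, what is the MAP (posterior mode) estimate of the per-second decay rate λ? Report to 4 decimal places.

3.2190

With a Gamma(shape α, rate β) prior, the Poisson likelihood is conjugate: the posterior is Gamma(α + ΣXᵢ, β + n).
Sum of counts S = 43 over n = 8 seconds.
Posterior: Gamma(α+S, β+n) = Gamma(1.36+43, 5.47+8) = Gamma(44.36, 13.47).
Mode of Gamma(α,β) for α≥1 is (α−1)/β = 43.36/13.47 = 3.2190.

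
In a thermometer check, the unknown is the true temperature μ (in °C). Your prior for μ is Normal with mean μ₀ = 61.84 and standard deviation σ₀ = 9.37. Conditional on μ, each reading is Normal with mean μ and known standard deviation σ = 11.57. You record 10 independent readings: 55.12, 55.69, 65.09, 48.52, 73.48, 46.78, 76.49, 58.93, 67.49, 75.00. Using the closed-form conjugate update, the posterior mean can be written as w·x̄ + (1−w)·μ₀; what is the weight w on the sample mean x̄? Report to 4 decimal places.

0.8677

For Normal data with known variance σ², a Normal(μ₀, σ₀²) prior on μ is conjugate. Posterior precision = 1/σ₀² + n/σ²; posterior mean is the precision-weighted average of μ₀ and x̄.
σ₀² = 9.37² = 87.7969, σ² = 11.57² = 133.8649. Prior precision 1/σ₀² = 1/87.7969; data precision n/σ² = 10/133.8649.
w = (n/σ²)/(1/σ₀² + n/σ²) = n·σ₀²/(σ² + n·σ₀²) = 10·87.7969/(133.8649 + 10·87.7969) = 877.969/1011.8339 = 0.8677.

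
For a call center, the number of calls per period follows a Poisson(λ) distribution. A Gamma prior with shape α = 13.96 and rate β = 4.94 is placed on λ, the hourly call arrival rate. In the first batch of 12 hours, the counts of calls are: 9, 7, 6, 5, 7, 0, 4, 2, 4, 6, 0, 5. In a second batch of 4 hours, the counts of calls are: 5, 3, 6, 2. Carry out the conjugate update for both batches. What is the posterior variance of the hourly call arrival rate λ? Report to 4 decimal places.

0.1938

With a Gamma(shape α, rate β) prior, the Poisson likelihood is conjugate: the posterior is Gamma(α + ΣXᵢ, β + n).
Batch 1: sum of counts S = 55 over n = 12 hours.
After batch 1: Gamma(α+S, β+n) = Gamma(13.96+55, 4.94+12) = Gamma(68.96, 16.94).
Batch 2: sum of counts S = 16 over n = 4 hours.
After batch 2: Gamma(α+S, β+n) = Gamma(68.96+16, 16.94+4) = Gamma(84.96, 20.94).
Var = α/β² = 84.96/20.94² = 0.1938.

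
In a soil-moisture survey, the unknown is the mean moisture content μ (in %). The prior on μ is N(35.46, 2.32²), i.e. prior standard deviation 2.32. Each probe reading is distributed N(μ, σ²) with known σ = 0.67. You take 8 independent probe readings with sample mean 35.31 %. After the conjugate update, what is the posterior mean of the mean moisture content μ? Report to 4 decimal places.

35.3115

For Normal data with known variance σ², a Normal(μ₀, σ₀²) prior on μ is conjugate. Posterior precision = 1/σ₀² + n/σ²; posterior mean is the precision-weighted average of μ₀ and x̄.
n·x̄ = 8·35.31 = 282.48.
σ₀² = 2.32² = 5.3824, σ² = 0.67² = 0.4489; σ² + n·σ₀² = 0.4489 + 8·5.3824 = 43.5081.
Posterior mean = (μ₀/σ₀² + n·x̄/σ²)/(1/σ₀² + n/σ²) = (σ²·μ₀ + σ₀²·n·x̄)/(σ² + n·σ₀²) = (0.4489·35.46 + 5.3824·282.48)/43.5081 = 1536.338346/43.5081 = 35.3115.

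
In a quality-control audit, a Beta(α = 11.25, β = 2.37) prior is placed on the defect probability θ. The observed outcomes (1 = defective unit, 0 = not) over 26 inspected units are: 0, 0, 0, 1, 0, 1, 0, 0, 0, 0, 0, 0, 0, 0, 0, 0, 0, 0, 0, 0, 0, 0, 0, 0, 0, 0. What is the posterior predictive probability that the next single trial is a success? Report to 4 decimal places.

0.3344

The Beta prior is conjugate to a Binomial/Bernoulli likelihood; the update adds successes to α and failures to β.
Posterior: Beta(α+k, β+n−k) = Beta(11.25+2, 2.37+24) = Beta(13.25, 26.37).
For a single future Bernoulli trial, P(success | data) = α/(α+β) = 0.3344.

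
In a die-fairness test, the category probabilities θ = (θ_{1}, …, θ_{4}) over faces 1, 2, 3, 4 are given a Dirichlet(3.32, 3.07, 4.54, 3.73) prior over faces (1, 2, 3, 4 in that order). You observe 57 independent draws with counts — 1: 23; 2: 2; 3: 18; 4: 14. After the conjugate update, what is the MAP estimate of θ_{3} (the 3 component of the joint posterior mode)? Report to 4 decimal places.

0.3184

The Dirichlet prior is conjugate to the Multinomial likelihood: each posterior αⱼ = prior αⱼ + observed count nⱼ.
Posterior concentration: (26.32, 5.07, 22.54, 17.73), total = 71.66.
Joint mode component: (α_{3}−1)/(Σα−K) = 21.54/67.66 = 0.3184.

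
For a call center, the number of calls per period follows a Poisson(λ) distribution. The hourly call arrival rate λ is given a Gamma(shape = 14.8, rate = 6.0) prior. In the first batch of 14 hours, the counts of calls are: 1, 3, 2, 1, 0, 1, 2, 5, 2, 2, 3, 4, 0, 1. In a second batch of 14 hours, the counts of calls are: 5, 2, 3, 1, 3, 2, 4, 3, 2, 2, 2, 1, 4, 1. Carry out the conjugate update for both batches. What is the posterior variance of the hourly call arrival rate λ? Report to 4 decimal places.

0.0664

With a Gamma(shape α, rate β) prior, the Poisson likelihood is conjugate: the posterior is Gamma(α + ΣXᵢ, β + n).
Batch 1: sum of counts S = 27 over n = 14 hours.
After batch 1: Gamma(α+S, β+n) = Gamma(14.8+27, 6.0+14) = Gamma(41.8, 20.0).
Batch 2: sum of counts S = 35 over n = 14 hours.
After batch 2: Gamma(α+S, β+n) = Gamma(41.8+35, 20.0+14) = Gamma(76.8, 34.0).
Var = α/β² = 76.8/34.0² = 0.0664.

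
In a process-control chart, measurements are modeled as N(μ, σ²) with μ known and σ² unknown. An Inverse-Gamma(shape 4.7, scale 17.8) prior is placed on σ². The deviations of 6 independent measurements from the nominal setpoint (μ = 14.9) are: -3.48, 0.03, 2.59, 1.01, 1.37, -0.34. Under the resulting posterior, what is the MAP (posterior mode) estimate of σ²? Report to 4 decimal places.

3.3007

With known mean μ and an Inverse-Gamma(α, β) prior on σ², the Normal likelihood is conjugate: posterior is Inv-Gamma(α + n/2, β + Σ(xᵢ−μ)²/2).
Σ(xᵢ−μ)² = (-3.48)² + (0.03)² + (2.59)² + (1.01)² + (1.37)² + (-0.34)² = 21.8320.
Posterior: Inv-Gamma(4.7 + 6/2, 17.8 + 21.8320/2) = Inv-Gamma(7.70, 28.71600).
Mode = β/(α+1) = 28.71600/8.70 = 3.3007.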